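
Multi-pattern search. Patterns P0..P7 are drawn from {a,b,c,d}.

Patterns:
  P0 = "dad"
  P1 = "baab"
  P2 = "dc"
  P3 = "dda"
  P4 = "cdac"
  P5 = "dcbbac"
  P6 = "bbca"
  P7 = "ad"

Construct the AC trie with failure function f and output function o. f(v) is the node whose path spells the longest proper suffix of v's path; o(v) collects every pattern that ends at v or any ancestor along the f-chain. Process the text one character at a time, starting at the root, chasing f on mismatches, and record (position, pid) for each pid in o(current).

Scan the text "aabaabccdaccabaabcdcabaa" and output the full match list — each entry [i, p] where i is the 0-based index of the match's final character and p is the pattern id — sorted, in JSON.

Construct AC machine:
Trie (insert patterns):
  0='ε' goto a→22 b→4 c→11 d→1
  1='d' goto a→2 c→8 d→9
  2='da' goto d→3
  3='dad' goto ·  ←P0
  4='b' goto a→5 b→19
  5='ba' goto a→6
  6='baa' goto b→7
  7='baab' goto ·  ←P1
  8='dc' goto b→15  ←P2
  9='dd' goto a→10
  10='dda' goto ·  ←P3
  11='c' goto d→12
  12='cd' goto a→13
  13='cda' goto c→14
  14='cdac' goto ·  ←P4
  15='dcb' goto b→16
  16='dcbb' goto a→17
  17='dcbba' goto c→18
  18='dcbbac' goto ·  ←P5
  19='bb' goto c→20
  20='bbc' goto a→21
  21='bbca' goto ·  ←P6
  22='a' goto d→23
  23='ad' goto ·  ←P7

BFS fail/out derivation:
  n1('d'): parent n0 fail=0; on 'd' 0 → fail=0;  out ∅∪∅=∅
  n4('b'): parent n0 fail=0; on 'b' 0 → fail=0;  out ∅∪∅=∅
  n11('c'): parent n0 fail=0; on 'c' 0 → fail=0;  out ∅∪∅=∅
  n22('a'): parent n0 fail=0; on 'a' 0 → fail=0;  out ∅∪∅=∅
  n2('da'): parent n1 fail=0; on 'a' 0 → fail=22;  out ∅∪∅=∅
  n5('ba'): parent n4 fail=0; on 'a' 0 → fail=22;  out ∅∪∅=∅
  n8('dc'): parent n1 fail=0; on 'c' 0 → fail=11;  out {2}∪∅={2}
  n9('dd'): parent n1 fail=0; on 'd' 0 → fail=1;  out ∅∪∅=∅
  n12('cd'): parent n11 fail=0; on 'd' 0 → fail=1;  out ∅∪∅=∅
  n19('bb'): parent n4 fail=0; on 'b' 0 → fail=4;  out ∅∪∅=∅
  n23('ad'): parent n22 fail=0; on 'd' 0 → fail=1;  out {7}∪∅={7}
  n3('dad'): parent n2 fail=22; on 'd' 22 → fail=23;  out {0}∪{7}={0,7}
  n6('baa'): parent n5 fail=22; on 'a' 22→0 → fail=22;  out ∅∪∅=∅
  n10('dda'): parent n9 fail=1; on 'a' 1 → fail=2;  out {3}∪∅={3}
  n13('cda'): parent n12 fail=1; on 'a' 1 → fail=2;  out ∅∪∅=∅
  n15('dcb'): parent n8 fail=11; on 'b' 11→0 → fail=4;  out ∅∪∅=∅
  n20('bbc'): parent n19 fail=4; on 'c' 4→0 → fail=11;  out ∅∪∅=∅
  n7('baab'): parent n6 fail=22; on 'b' 22→0 → fail=4;  out {1}∪∅={1}
  n14('cdac'): parent n13 fail=2; on 'c' 2→22→0 → fail=11;  out {4}∪∅={4}
  n16('dcbb'): parent n15 fail=4; on 'b' 4 → fail=19;  out ∅∪∅=∅
  n21('bbca'): parent n20 fail=11; on 'a' 11→0 → fail=22;  out {6}∪∅={6}
  n17('dcbba'): parent n16 fail=19; on 'a' 19→4 → fail=5;  out ∅∪∅=∅
  n18('dcbbac'): parent n17 fail=5; on 'c' 5→22→0 → fail=11;  out {5}∪∅={5}

Run:
i=0 'a': node 0→22
i=1 'a': node 22→22 (via fail)
i=2 'b': node 22→4 (via fail)
i=3 'a': node 4→5
i=4 'a': node 5→6
i=5 'b': node 6→7  emit P1@[2:5]
i=6 'c': node 7→11 (via fail)
i=7 'c': node 11→11 (via fail)
i=8 'd': node 11→12
i=9 'a': node 12→13
i=10 'c': node 13→14  emit P4@[7:10]
i=11 'c': node 14→11 (via fail)
i=12 'a': node 11→22 (via fail)
i=13 'b': node 22→4 (via fail)
i=14 'a': node 4→5
i=15 'a': node 5→6
i=16 'b': node 6→7  emit P1@[13:16]
i=17 'c': node 7→11 (via fail)
i=18 'd': node 11→12
i=19 'c': node 12→8 (via fail)  emit P2@[18:19]
i=20 'a': node 8→22 (via fail)
i=21 'b': node 22→4 (via fail)
i=22 'a': node 4→5
i=23 'a': node 5→6

All matches (sorted): [[5,1],[10,4],[16,1],[19,2]]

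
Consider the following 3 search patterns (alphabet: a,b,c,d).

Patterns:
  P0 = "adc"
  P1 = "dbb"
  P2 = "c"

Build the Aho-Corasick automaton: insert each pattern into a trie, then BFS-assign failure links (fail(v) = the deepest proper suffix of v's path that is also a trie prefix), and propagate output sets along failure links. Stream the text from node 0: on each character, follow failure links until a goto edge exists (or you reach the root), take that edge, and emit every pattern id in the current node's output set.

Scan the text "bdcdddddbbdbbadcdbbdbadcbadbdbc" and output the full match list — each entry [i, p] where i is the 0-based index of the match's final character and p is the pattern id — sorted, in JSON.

Build automaton:
Trie nodes:
  0='ε' goto a→1 c→7 d→4
  1='a' goto d→2
  2='ad' goto c→3
  3='adc' goto ·  ←P0
  4='d' goto b→5
  5='db' goto b→6
  6='dbb' goto ·  ←P1
  7='c' goto ·  ←P2

Failure links (BFS by depth):
  n1('a'): parent n0 fail=0; on 'a' 0 → fail=0;  out ∅∪∅=∅
  n4('d'): parent n0 fail=0; on 'd' 0 → fail=0;  out ∅∪∅=∅
  n7('c'): parent n0 fail=0; on 'c' 0 → fail=0;  out {2}∪∅={2}
  n2('ad'): parent n1 fail=0; on 'd' 0 → fail=4;  out ∅∪∅=∅
  n5('db'): parent n4 fail=0; on 'b' 0 → fail=0;  out ∅∪∅=∅
  n3('adc'): parent n2 fail=4; on 'c' 4→0 → fail=7;  out {0}∪{2}={0,2}
  n6('dbb'): parent n5 fail=0; on 'b' 0 → fail=0;  out {1}∪∅={1}

Scan:
pos 0 'b': at 0
pos 1 'd': at 4
pos 2 'c': at 7 (fail-walked)  → match P2@[2:2]
pos 3 'd': at 4 (fail-walked)
pos 4 'd': at 4 (fail-walked)
pos 5 'd': at 4 (fail-walked)
pos 6 'd': at 4 (fail-walked)
pos 7 'd': at 4 (fail-walked)
pos 8 'b': at 5
pos 9 'b': at 6  → match P1@[7:9]
pos 10 'd': at 4 (fail-walked)
pos 11 'b': at 5
pos 12 'b': at 6  → match P1@[10:12]
pos 13 'a': at 1 (fail-walked)
pos 14 'd': at 2
pos 15 'c': at 3  → match P0@[13:15],P2@[15:15]
pos 16 'd': at 4 (fail-walked)
pos 17 'b': at 5
pos 18 'b': at 6  → match P1@[16:18]
pos 19 'd': at 4 (fail-walked)
pos 20 'b': at 5
pos 21 'a': at 1 (fail-walked)
pos 22 'd': at 2
pos 23 'c': at 3  → match P0@[21:23],P2@[23:23]
pos 24 'b': at 0 (fail-walked)
pos 25 'a': at 1
pos 26 'd': at 2
pos 27 'b': at 5 (fail-walked)
pos 28 'd': at 4 (fail-walked)
pos 29 'b': at 5
pos 30 'c': at 7 (fail-walked)  → match P2@[30:30]

Matches: [[2,2],[9,1],[12,1],[15,0],[15,2],[18,1],[23,0],[23,2],[30,2]]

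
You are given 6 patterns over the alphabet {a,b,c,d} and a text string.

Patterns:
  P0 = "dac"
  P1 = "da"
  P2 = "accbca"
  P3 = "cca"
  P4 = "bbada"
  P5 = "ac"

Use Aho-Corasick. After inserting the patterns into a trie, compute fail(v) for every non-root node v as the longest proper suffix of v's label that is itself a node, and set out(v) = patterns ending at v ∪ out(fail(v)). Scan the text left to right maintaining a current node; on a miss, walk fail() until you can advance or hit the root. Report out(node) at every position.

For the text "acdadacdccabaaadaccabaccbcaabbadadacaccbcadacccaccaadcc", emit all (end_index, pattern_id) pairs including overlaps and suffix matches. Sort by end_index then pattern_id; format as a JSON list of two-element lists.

Build:
Trie nodes:
  n0 'ε': a→4 b→13 c→10 d→1
  n1 'd': a→2
  n2 'da': c→3  ←P1
  n3 'dac': ·  ←P0
  n4 'a': c→5
  n5 'ac': c→6  ←P5
  n6 'acc': b→7
  n7 'accb': c→8
  n8 'accbc': a→9
  n9 'accbca': ·  ←P2
  n10 'c': c→11
  n11 'cc': a→12
  n12 'cca': ·  ←P3
  n13 'b': b→14
  n14 'bb': a→15
  n15 'bba': d→16
  n16 'bbad': a→17
  n17 'bbada': ·  ←P4

Failure links (BFS by depth):
  fail(1) 'd': from fail(0)=0 chase 'd': 0 ⇒ 0;  out=∅∪out(0)=∅
  fail(4) 'a': from fail(0)=0 chase 'a': 0 ⇒ 0;  out=∅∪out(0)=∅
  fail(10) 'c': from fail(0)=0 chase 'c': 0 ⇒ 0;  out=∅∪out(0)=∅
  fail(13) 'b': from fail(0)=0 chase 'b': 0 ⇒ 0;  out=∅∪out(0)=∅
  fail(2) 'da': from fail(1)=0 chase 'a': 0 ⇒ 4;  out={1}∪out(4)={1}
  fail(5) 'ac': from fail(4)=0 chase 'c': 0 ⇒ 10;  out={5}∪out(10)={5}
  fail(11) 'cc': from fail(10)=0 chase 'c': 0 ⇒ 10;  out=∅∪out(10)=∅
  fail(14) 'bb': from fail(13)=0 chase 'b': 0 ⇒ 13;  out=∅∪out(13)=∅
  fail(3) 'dac': from fail(2)=4 chase 'c': 4 ⇒ 5;  out={0}∪out(5)={0,5}
  fail(6) 'acc': from fail(5)=10 chase 'c': 10 ⇒ 11;  out=∅∪out(11)=∅
  fail(12) 'cca': from fail(11)=10 chase 'a': 10→0 ⇒ 4;  out={3}∪out(4)={3}
  fail(15) 'bba': from fail(14)=13 chase 'a': 13→0 ⇒ 4;  out=∅∪out(4)=∅
  fail(7) 'accb': from fail(6)=11 chase 'b': 11→10→0 ⇒ 13;  out=∅∪out(13)=∅
  fail(16) 'bbad': from fail(15)=4 chase 'd': 4→0 ⇒ 1;  out=∅∪out(1)=∅
  fail(8) 'accbc': from fail(7)=13 chase 'c': 13→0 ⇒ 10;  out=∅∪out(10)=∅
  fail(17) 'bbada': from fail(16)=1 chase 'a': 1 ⇒ 2;  out={4}∪out(2)={1,4}
  fail(9) 'accbca': from fail(8)=10 chase 'a': 10→0 ⇒ 4;  out={2}∪out(4)={2}

Text stream:
[0] read 'a'  n0⇒n4
[1] read 'c'  n4⇒n5  ** P5@[0:1]
[2] read 'd'  n5⇒n1 (fail-walked)
[3] read 'a'  n1⇒n2  ** P1@[2:3]
[4] read 'd'  n2⇒n1 (fail-walked)
[5] read 'a'  n1⇒n2  ** P1@[4:5]
[6] read 'c'  n2⇒n3  ** P0@[4:6],P5@[5:6]
[7] read 'd'  n3⇒n1 (fail-walked)
[8] read 'c'  n1⇒n10 (fail-walked)
[9] read 'c'  n10⇒n11
[10] read 'a'  n11⇒n12  ** P3@[8:10]
[11] read 'b'  n12⇒n13 (fail-walked)
[12] read 'a'  n13⇒n4 (fail-walked)
[13] read 'a'  n4⇒n4 (fail-walked)
[14] read 'a'  n4⇒n4 (fail-walked)
[15] read 'd'  n4⇒n1 (fail-walked)
[16] read 'a'  n1⇒n2  ** P1@[15:16]
[17] read 'c'  n2⇒n3  ** P0@[15:17],P5@[16:17]
[18] read 'c'  n3⇒n6 (fail-walked)
[19] read 'a'  n6⇒n12 (fail-walked)  ** P3@[17:19]
[20] read 'b'  n12⇒n13 (fail-walked)
[21] read 'a'  n13⇒n4 (fail-walked)
[22] read 'c'  n4⇒n5  ** P5@[21:22]
[23] read 'c'  n5⇒n6
[24] read 'b'  n6⇒n7
[25] read 'c'  n7⇒n8
[26] read 'a'  n8⇒n9  ** P2@[21:26]
[27] read 'a'  n9⇒n4 (fail-walked)
[28] read 'b'  n4⇒n13 (fail-walked)
[29] read 'b'  n13⇒n14
[30] read 'a'  n14⇒n15
[31] read 'd'  n15⇒n16
[32] read 'a'  n16⇒n17  ** P1@[31:32],P4@[28:32]
[33] read 'd'  n17⇒n1 (fail-walked)
[34] read 'a'  n1⇒n2  ** P1@[33:34]
[35] read 'c'  n2⇒n3  ** P0@[33:35],P5@[34:35]
[36] read 'a'  n3⇒n4 (fail-walked)
[37] read 'c'  n4⇒n5  ** P5@[36:37]
[38] read 'c'  n5⇒n6
[39] read 'b'  n6⇒n7
[40] read 'c'  n7⇒n8
[41] read 'a'  n8⇒n9  ** P2@[36:41]
[42] read 'd'  n9⇒n1 (fail-walked)
[43] read 'a'  n1⇒n2  ** P1@[42:43]
[44] read 'c'  n2⇒n3  ** P0@[42:44],P5@[43:44]
[45] read 'c'  n3⇒n6 (fail-walked)
[46] read 'c'  n6⇒n11 (fail-walked)
[47] read 'a'  n11⇒n12  ** P3@[45:47]
[48] read 'c'  n12⇒n5 (fail-walked)  ** P5@[47:48]
[49] read 'c'  n5⇒n6
[50] read 'a'  n6⇒n12 (fail-walked)  ** P3@[48:50]
[51] read 'a'  n12⇒n4 (fail-walked)
[52] read 'd'  n4⇒n1 (fail-walked)
[53] read 'c'  n1⇒n10 (fail-walked)
[54] read 'c'  n10⇒n11

All matches (sorted): [[1,5],[3,1],[5,1],[6,0],[6,5],[10,3],[16,1],[17,0],[17,5],[19,3],[22,5],[26,2],[32,1],[32,4],[34,1],[35,0],[35,5],[37,5],[41,2],[43,1],[44,0],[44,5],[47,3],[48,5],[50,3]]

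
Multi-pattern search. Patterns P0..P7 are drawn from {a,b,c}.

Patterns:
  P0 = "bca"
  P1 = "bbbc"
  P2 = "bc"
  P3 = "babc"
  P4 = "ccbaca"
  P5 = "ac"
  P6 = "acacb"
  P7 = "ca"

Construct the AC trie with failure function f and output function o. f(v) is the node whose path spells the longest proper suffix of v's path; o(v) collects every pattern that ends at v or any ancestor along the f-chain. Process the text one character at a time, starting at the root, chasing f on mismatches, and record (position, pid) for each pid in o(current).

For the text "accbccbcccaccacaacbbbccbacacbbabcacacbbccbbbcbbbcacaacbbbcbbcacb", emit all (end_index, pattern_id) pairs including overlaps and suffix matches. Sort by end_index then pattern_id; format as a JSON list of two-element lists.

Construct AC machine:
Trie (insert patterns):
  0='ε' goto a→16 b→1 c→10
  1='b' goto a→7 b→4 c→2
  2='bc' goto a→3  ←P2
  3='bca' goto ·  ←P0
  4='bb' goto b→5
  5='bbb' goto c→6
  6='bbbc' goto ·  ←P1
  7='ba' goto b→8
  8='bab' goto c→9
  9='babc' goto ·  ←P3
  10='c' goto a→21 c→11
  11='cc' goto b→12
  12='ccb' goto a→13
  13='ccba' goto c→14
  14='ccbac' goto a→15
  15='ccbaca' goto ·  ←P4
  16='a' goto c→17
  17='ac' goto a→18  ←P5
  18='aca' goto c→19
  19='acac' goto b→20
  20='acacb' goto ·  ←P6
  21='ca' goto ·  ←P7

BFS fail/out derivation:
  n1('b'): parent n0 fail=0; on 'b' 0 → fail=0;  out ∅∪∅=∅
  n10('c'): parent n0 fail=0; on 'c' 0 → fail=0;  out ∅∪∅=∅
  n16('a'): parent n0 fail=0; on 'a' 0 → fail=0;  out ∅∪∅=∅
  n2('bc'): parent n1 fail=0; on 'c' 0 → fail=10;  out {2}∪∅={2}
  n4('bb'): parent n1 fail=0; on 'b' 0 → fail=1;  out ∅∪∅=∅
  n7('ba'): parent n1 fail=0; on 'a' 0 → fail=16;  out ∅∪∅=∅
  n11('cc'): parent n10 fail=0; on 'c' 0 → fail=10;  out ∅∪∅=∅
  n17('ac'): parent n16 fail=0; on 'c' 0 → fail=10;  out {5}∪∅={5}
  n21('ca'): parent n10 fail=0; on 'a' 0 → fail=16;  out {7}∪∅={7}
  n3('bca'): parent n2 fail=10; on 'a' 10 → fail=21;  out {0}∪{7}={0,7}
  n5('bbb'): parent n4 fail=1; on 'b' 1 → fail=4;  out ∅∪∅=∅
  n8('bab'): parent n7 fail=16; on 'b' 16→0 → fail=1;  out ∅∪∅=∅
  n12('ccb'): parent n11 fail=10; on 'b' 10→0 → fail=1;  out ∅∪∅=∅
  n18('aca'): parent n17 fail=10; on 'a' 10 → fail=21;  out ∅∪{7}={7}
  n6('bbbc'): parent n5 fail=4; on 'c' 4→1 → fail=2;  out {1}∪{2}={1,2}
  n9('babc'): parent n8 fail=1; on 'c' 1 → fail=2;  out {3}∪{2}={2,3}
  n13('ccba'): parent n12 fail=1; on 'a' 1 → fail=7;  out ∅∪∅=∅
  n19('acac'): parent n18 fail=21; on 'c' 21→16 → fail=17;  out ∅∪{5}={5}
  n14('ccbac'): parent n13 fail=7; on 'c' 7→16 → fail=17;  out ∅∪{5}={5}
  n20('acacb'): parent n19 fail=17; on 'b' 17→10→0 → fail=1;  out {6}∪∅={6}
  n15('ccbaca'): parent n14 fail=17; on 'a' 17 → fail=18;  out {4}∪{7}={4,7}

Text stream:
i=0 'a': node 0→16
i=1 'c': node 16→17  emit P5@[0:1]
i=2 'c': node 17→11 ·f
i=3 'b': node 11→12
i=4 'c': node 12→2 ·f  emit P2@[3:4]
i=5 'c': node 2→11 ·f
i=6 'b': node 11→12
i=7 'c': node 12→2 ·f  emit P2@[6:7]
i=8 'c': node 2→11 ·f
i=9 'c': node 11→11 ·f
i=10 'a': node 11→21 ·f  emit P7@[9:10]
i=11 'c': node 21→17 ·f  emit P5@[10:11]
i=12 'c': node 17→11 ·f
i=13 'a': node 11→21 ·f  emit P7@[12:13]
i=14 'c': node 21→17 ·f  emit P5@[13:14]
i=15 'a': node 17→18  emit P7@[14:15]
i=16 'a': node 18→16 ·f
i=17 'c': node 16→17  emit P5@[16:17]
i=18 'b': node 17→1 ·f
i=19 'b': node 1→4
i=20 'b': node 4→5
i=21 'c': node 5→6  emit P1@[18:21],P2@[20:21]
i=22 'c': node 6→11 ·f
i=23 'b': node 11→12
i=24 'a': node 12→13
i=25 'c': node 13→14  emit P5@[24:25]
i=26 'a': node 14→15  emit P4@[21:26],P7@[25:26]
i=27 'c': node 15→19 ·f  emit P5@[26:27]
i=28 'b': node 19→20  emit P6@[24:28]
i=29 'b': node 20→4 ·f
i=30 'a': node 4→7 ·f
i=31 'b': node 7→8
i=32 'c': node 8→9  emit P2@[31:32],P3@[29:32]
i=33 'a': node 9→3 ·f  emit P0@[31:33],P7@[32:33]
i=34 'c': node 3→17 ·f  emit P5@[33:34]
i=35 'a': node 17→18  emit P7@[34:35]
i=36 'c': node 18→19  emit P5@[35:36]
i=37 'b': node 19→20  emit P6@[33:37]
i=38 'b': node 20→4 ·f
i=39 'c': node 4→2 ·f  emit P2@[38:39]
i=40 'c': node 2→11 ·f
i=41 'b': node 11→12
i=42 'b': node 12→4 ·f
i=43 'b': node 4→5
i=44 'c': node 5→6  emit P1@[41:44],P2@[43:44]
i=45 'b': node 6→1 ·f
i=46 'b': node 1→4
i=47 'b': node 4→5
i=48 'c': node 5→6  emit P1@[45:48],P2@[47:48]
i=49 'a': node 6→3 ·f  emit P0@[47:49],P7@[48:49]
i=50 'c': node 3→17 ·f  emit P5@[49:50]
i=51 'a': node 17→18  emit P7@[50:51]
i=52 'a': node 18→16 ·f
i=53 'c': node 16→17  emit P5@[52:53]
i=54 'b': node 17→1 ·f
i=55 'b': node 1→4
i=56 'b': node 4→5
i=57 'c': node 5→6  emit P1@[54:57],P2@[56:57]
i=58 'b': node 6→1 ·f
i=59 'b': node 1→4
i=60 'c': node 4→2 ·f  emit P2@[59:60]
i=61 'a': node 2→3  emit P0@[59:61],P7@[60:61]
i=62 'c': node 3→17 ·f  emit P5@[61:62]
i=63 'b': node 17→1 ·f

Matches: [[1,5],[4,2],[7,2],[10,7],[11,5],[13,7],[14,5],[15,7],[17,5],[21,1],[21,2],[25,5],[26,4],[26,7],[27,5],[28,6],[32,2],[32,3],[33,0],[33,7],[34,5],[35,7],[36,5],[37,6],[39,2],[44,1],[44,2],[48,1],[48,2],[49,0],[49,7],[50,5],[51,7],[53,5],[57,1],[57,2],[60,2],[61,0],[61,7],[62,5]]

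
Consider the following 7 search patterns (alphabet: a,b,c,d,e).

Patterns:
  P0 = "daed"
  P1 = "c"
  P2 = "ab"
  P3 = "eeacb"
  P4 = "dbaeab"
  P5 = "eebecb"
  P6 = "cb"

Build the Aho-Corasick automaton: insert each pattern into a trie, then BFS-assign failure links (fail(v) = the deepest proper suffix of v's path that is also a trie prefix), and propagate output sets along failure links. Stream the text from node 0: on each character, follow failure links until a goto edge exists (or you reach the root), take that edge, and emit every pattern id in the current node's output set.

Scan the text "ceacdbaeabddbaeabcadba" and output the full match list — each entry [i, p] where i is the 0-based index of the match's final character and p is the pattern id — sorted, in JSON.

Build automaton:
Trie nodes:
  0='ε' goto a→6 c→5 d→1 e→8
  1='d' goto a→2 b→13
  2='da' goto e→3
  3='dae' goto d→4
  4='daed' goto ·  [P0 ends]
  5='c' goto b→22  [P1 ends]
  6='a' goto b→7
  7='ab' goto ·  [P2 ends]
  8='e' goto e→9
  9='ee' goto a→10 b→18
  10='eea' goto c→11
  11='eeac' goto b→12
  12='eeacb' goto ·  [P3 ends]
  13='db' goto a→14
  14='dba' goto e→15
  15='dbae' goto a→16
  16='dbaea' goto b→17
  17='dbaeab' goto ·  [P4 ends]
  18='eeb' goto e→19
  19='eebe' goto c→20
  20='eebec' goto b→21
  21='eebecb' goto ·  [P5 ends]
  22='cb' goto ·  [P6 ends]

BFS fail/out derivation:
  fail(1) 'd': from fail(0)=0 chase 'd': 0 ⇒ 0;  out=∅∪out(0)=∅
  fail(5) 'c': from fail(0)=0 chase 'c': 0 ⇒ 0;  out={1}∪out(0)={1}
  fail(6) 'a': from fail(0)=0 chase 'a': 0 ⇒ 0;  out=∅∪out(0)=∅
  fail(8) 'e': from fail(0)=0 chase 'e': 0 ⇒ 0;  out=∅∪out(0)=∅
  fail(2) 'da': from fail(1)=0 chase 'a': 0 ⇒ 6;  out=∅∪out(6)=∅
  fail(7) 'ab': from fail(6)=0 chase 'b': 0 ⇒ 0;  out={2}∪out(0)={2}
  fail(9) 'ee': from fail(8)=0 chase 'e': 0 ⇒ 8;  out=∅∪out(8)=∅
  fail(13) 'db': from fail(1)=0 chase 'b': 0 ⇒ 0;  out=∅∪out(0)=∅
  fail(22) 'cb': from fail(5)=0 chase 'b': 0 ⇒ 0;  out={6}∪out(0)={6}
  fail(3) 'dae': from fail(2)=6 chase 'e': 6→0 ⇒ 8;  out=∅∪out(8)=∅
  fail(10) 'eea': from fail(9)=8 chase 'a': 8→0 ⇒ 6;  out=∅∪out(6)=∅
  fail(14) 'dba': from fail(13)=0 chase 'a': 0 ⇒ 6;  out=∅∪out(6)=∅
  fail(18) 'eeb': from fail(9)=8 chase 'b': 8→0 ⇒ 0;  out=∅∪out(0)=∅
  fail(4) 'daed': from fail(3)=8 chase 'd': 8→0 ⇒ 1;  out={0}∪out(1)={0}
  fail(11) 'eeac': from fail(10)=6 chase 'c': 6→0 ⇒ 5;  out=∅∪out(5)={1}
  fail(15) 'dbae': from fail(14)=6 chase 'e': 6→0 ⇒ 8;  out=∅∪out(8)=∅
  fail(19) 'eebe': from fail(18)=0 chase 'e': 0 ⇒ 8;  out=∅∪out(8)=∅
  fail(12) 'eeacb': from fail(11)=5 chase 'b': 5 ⇒ 22;  out={3}∪out(22)={3,6}
  fail(16) 'dbaea': from fail(15)=8 chase 'a': 8→0 ⇒ 6;  out=∅∪out(6)=∅
  fail(20) 'eebec': from fail(19)=8 chase 'c': 8→0 ⇒ 5;  out=∅∪out(5)={1}
  fail(17) 'dbaeab': from fail(16)=6 chase 'b': 6 ⇒ 7;  out={4}∪out(7)={2,4}
  fail(21) 'eebecb': from fail(20)=5 chase 'b': 5 ⇒ 22;  out={5}∪out(22)={5,6}

Run:
pos 0 'c': at 5  emit P1@[0:0]
pos 1 'e': at 8 ·f
pos 2 'a': at 6 ·f
pos 3 'c': at 5 ·f  emit P1@[3:3]
pos 4 'd': at 1 ·f
pos 5 'b': at 13
pos 6 'a': at 14
pos 7 'e': at 15
pos 8 'a': at 16
pos 9 'b': at 17  emit P2@[8:9],P4@[4:9]
pos 10 'd': at 1 ·f
pos 11 'd': at 1 ·f
pos 12 'b': at 13
pos 13 'a': at 14
pos 14 'e': at 15
pos 15 'a': at 16
pos 16 'b': at 17  emit P2@[15:16],P4@[11:16]
pos 17 'c': at 5 ·f  emit P1@[17:17]
pos 18 'a': at 6 ·f
pos 19 'd': at 1 ·f
pos 20 'b': at 13
pos 21 'a': at 14

All matches (sorted): [[0,1],[3,1],[9,2],[9,4],[16,2],[16,4],[17,1]]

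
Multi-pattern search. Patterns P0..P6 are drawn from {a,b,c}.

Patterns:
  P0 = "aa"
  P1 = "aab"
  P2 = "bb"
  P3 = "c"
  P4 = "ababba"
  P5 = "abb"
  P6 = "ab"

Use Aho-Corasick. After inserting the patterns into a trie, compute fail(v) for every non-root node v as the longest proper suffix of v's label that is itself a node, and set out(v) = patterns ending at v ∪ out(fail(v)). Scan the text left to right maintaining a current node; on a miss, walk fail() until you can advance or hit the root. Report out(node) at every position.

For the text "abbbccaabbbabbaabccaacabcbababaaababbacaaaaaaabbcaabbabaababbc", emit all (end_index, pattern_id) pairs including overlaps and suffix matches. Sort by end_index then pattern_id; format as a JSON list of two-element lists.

Construct AC machine:
Trie nodes:
  n0 'ε': a→1 b→4 c→6
  n1 'a': a→2 b→7
  n2 'aa': b→3  ←P0
  n3 'aab': ·  ←P1
  n4 'b': b→5
  n5 'bb': ·  ←P2
  n6 'c': ·  ←P3
  n7 'ab': a→8 b→12  ←P6
  n8 'aba': b→9
  n9 'abab': b→10
  n10 'ababb': a→11
  n11 'ababba': ·  ←P4
  n12 'abb': ·  ←P5

BFS fail/out derivation:
  n1('a'): parent n0 fail=0; on 'a' 0 → fail=0;  out ∅∪∅=∅
  n4('b'): parent n0 fail=0; on 'b' 0 → fail=0;  out ∅∪∅=∅
  n6('c'): parent n0 fail=0; on 'c' 0 → fail=0;  out {3}∪∅={3}
  n2('aa'): parent n1 fail=0; on 'a' 0 → fail=1;  out {0}∪∅={0}
  n5('bb'): parent n4 fail=0; on 'b' 0 → fail=4;  out {2}∪∅={2}
  n7('ab'): parent n1 fail=0; on 'b' 0 → fail=4;  out {6}∪∅={6}
  n3('aab'): parent n2 fail=1; on 'b' 1 → fail=7;  out {1}∪{6}={1,6}
  n8('aba'): parent n7 fail=4; on 'a' 4→0 → fail=1;  out ∅∪∅=∅
  n12('abb'): parent n7 fail=4; on 'b' 4 → fail=5;  out {5}∪{2}={2,5}
  n9('abab'): parent n8 fail=1; on 'b' 1 → fail=7;  out ∅∪{6}={6}
  n10('ababb'): parent n9 fail=7; on 'b' 7 → fail=12;  out ∅∪{2,5}={2,5}
  n11('ababba'): parent n10 fail=12; on 'a' 12→5→4→0 → fail=1;  out {4}∪∅={4}

Scan:
[0] read 'a'  n0⇒n1
[1] read 'b'  n1⇒n7  emit P6@[0:1]
[2] read 'b'  n7⇒n12  emit P2@[1:2],P5@[0:2]
[3] read 'b'  n12⇒n5 ·f  emit P2@[2:3]
[4] read 'c'  n5⇒n6 ·f  emit P3@[4:4]
[5] read 'c'  n6⇒n6 ·f  emit P3@[5:5]
[6] read 'a'  n6⇒n1 ·f
[7] read 'a'  n1⇒n2  emit P0@[6:7]
[8] read 'b'  n2⇒n3  emit P1@[6:8],P6@[7:8]
[9] read 'b'  n3⇒n12 ·f  emit P2@[8:9],P5@[7:9]
[10] read 'b'  n12⇒n5 ·f  emit P2@[9:10]
[11] read 'a'  n5⇒n1 ·f
[12] read 'b'  n1⇒n7  emit P6@[11:12]
[13] read 'b'  n7⇒n12  emit P2@[12:13],P5@[11:13]
[14] read 'a'  n12⇒n1 ·f
[15] read 'a'  n1⇒n2  emit P0@[14:15]
[16] read 'b'  n2⇒n3  emit P1@[14:16],P6@[15:16]
[17] read 'c'  n3⇒n6 ·f  emit P3@[17:17]
[18] read 'c'  n6⇒n6 ·f  emit P3@[18:18]
[19] read 'a'  n6⇒n1 ·f
[20] read 'a'  n1⇒n2  emit P0@[19:20]
[21] read 'c'  n2⇒n6 ·f  emit P3@[21:21]
[22] read 'a'  n6⇒n1 ·f
[23] read 'b'  n1⇒n7  emit P6@[22:23]
[24] read 'c'  n7⇒n6 ·f  emit P3@[24:24]
[25] read 'b'  n6⇒n4 ·f
[26] read 'a'  n4⇒n1 ·f
[27] read 'b'  n1⇒n7  emit P6@[26:27]
[28] read 'a'  n7⇒n8
[29] read 'b'  n8⇒n9  emit P6@[28:29]
[30] read 'a'  n9⇒n8 ·f
[31] read 'a'  n8⇒n2 ·f  emit P0@[30:31]
[32] read 'a'  n2⇒n2 ·f  emit P0@[31:32]
[33] read 'b'  n2⇒n3  emit P1@[31:33],P6@[32:33]
[34] read 'a'  n3⇒n8 ·f
[35] read 'b'  n8⇒n9  emit P6@[34:35]
[36] read 'b'  n9⇒n10  emit P2@[35:36],P5@[34:36]
[37] read 'a'  n10⇒n11  emit P4@[32:37]
[38] read 'c'  n11⇒n6 ·f  emit P3@[38:38]
[39] read 'a'  n6⇒n1 ·f
[40] read 'a'  n1⇒n2  emit P0@[39:40]
[41] read 'a'  n2⇒n2 ·f  emit P0@[40:41]
[42] read 'a'  n2⇒n2 ·f  emit P0@[41:42]
[43] read 'a'  n2⇒n2 ·f  emit P0@[42:43]
[44] read 'a'  n2⇒n2 ·f  emit P0@[43:44]
[45] read 'a'  n2⇒n2 ·f  emit P0@[44:45]
[46] read 'b'  n2⇒n3  emit P1@[44:46],P6@[45:46]
[47] read 'b'  n3⇒n12 ·f  emit P2@[46:47],P5@[45:47]
[48] read 'c'  n12⇒n6 ·f  emit P3@[48:48]
[49] read 'a'  n6⇒n1 ·f
[50] read 'a'  n1⇒n2  emit P0@[49:50]
[51] read 'b'  n2⇒n3  emit P1@[49:51],P6@[50:51]
[52] read 'b'  n3⇒n12 ·f  emit P2@[51:52],P5@[50:52]
[53] read 'a'  n12⇒n1 ·f
[54] read 'b'  n1⇒n7  emit P6@[53:54]
[55] read 'a'  n7⇒n8
[56] read 'a'  n8⇒n2 ·f  emit P0@[55:56]
[57] read 'b'  n2⇒n3  emit P1@[55:57],P6@[56:57]
[58] read 'a'  n3⇒n8 ·f
[59] read 'b'  n8⇒n9  emit P6@[58:59]
[60] read 'b'  n9⇒n10  emit P2@[59:60],P5@[58:60]
[61] read 'c'  n10⇒n6 ·f  emit P3@[61:61]

Result: [[1,6],[2,2],[2,5],[3,2],[4,3],[5,3],[7,0],[8,1],[8,6],[9,2],[9,5],[10,2],[12,6],[13,2],[13,5],[15,0],[16,1],[16,6],[17,3],[18,3],[20,0],[21,3],[23,6],[24,3],[27,6],[29,6],[31,0],[32,0],[33,1],[33,6],[35,6],[36,2],[36,5],[37,4],[38,3],[40,0],[41,0],[42,0],[43,0],[44,0],[45,0],[46,1],[46,6],[47,2],[47,5],[48,3],[50,0],[51,1],[51,6],[52,2],[52,5],[54,6],[56,0],[57,1],[57,6],[59,6],[60,2],[60,5],[61,3]]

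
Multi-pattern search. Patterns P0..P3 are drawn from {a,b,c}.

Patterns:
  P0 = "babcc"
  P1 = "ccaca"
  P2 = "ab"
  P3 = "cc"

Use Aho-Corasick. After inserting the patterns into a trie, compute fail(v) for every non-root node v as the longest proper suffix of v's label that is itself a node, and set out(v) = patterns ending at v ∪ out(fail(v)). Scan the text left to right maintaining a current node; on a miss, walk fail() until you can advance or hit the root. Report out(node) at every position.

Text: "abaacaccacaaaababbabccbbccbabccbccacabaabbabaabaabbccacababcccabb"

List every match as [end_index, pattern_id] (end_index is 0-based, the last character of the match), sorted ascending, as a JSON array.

Build:
Trie (insert patterns):
  0='ε' goto a→11 b→1 c→6
  1='b' goto a→2
  2='ba' goto b→3
  3='bab' goto c→4
  4='babc' goto c→5
  5='babcc' goto ·  [P0 ends]
  6='c' goto c→7
  7='cc' goto a→8  [P3 ends]
  8='cca' goto c→9
  9='ccac' goto a→10
  10='ccaca' goto ·  [P1 ends]
  11='a' goto b→12
  12='ab' goto ·  [P2 ends]

Failure links (BFS by depth):
  fail(1) 'b': from fail(0)=0 chase 'b': 0 ⇒ 0;  out=∅∪out(0)=∅
  fail(6) 'c': from fail(0)=0 chase 'c': 0 ⇒ 0;  out=∅∪out(0)=∅
  fail(11) 'a': from fail(0)=0 chase 'a': 0 ⇒ 0;  out=∅∪out(0)=∅
  fail(2) 'ba': from fail(1)=0 chase 'a': 0 ⇒ 11;  out=∅∪out(11)=∅
  fail(7) 'cc': from fail(6)=0 chase 'c': 0 ⇒ 6;  out={3}∪out(6)={3}
  fail(12) 'ab': from fail(11)=0 chase 'b': 0 ⇒ 1;  out={2}∪out(1)={2}
  fail(3) 'bab': from fail(2)=11 chase 'b': 11 ⇒ 12;  out=∅∪out(12)={2}
  fail(8) 'cca': from fail(7)=6 chase 'a': 6→0 ⇒ 11;  out=∅∪out(11)=∅
  fail(4) 'babc': from fail(3)=12 chase 'c': 12→1→0 ⇒ 6;  out=∅∪out(6)=∅
  fail(9) 'ccac': from fail(8)=11 chase 'c': 11→0 ⇒ 6;  out=∅∪out(6)=∅
  fail(5) 'babcc': from fail(4)=6 chase 'c': 6 ⇒ 7;  out={0}∪out(7)={0,3}
  fail(10) 'ccaca': from fail(9)=6 chase 'a': 6→0 ⇒ 11;  out={1}∪out(11)={1}

Text stream:
pos 0 'a': at 11
pos 1 'b': at 12  ** P2@[0:1]
pos 2 'a': at 2 (fail-walked)
pos 3 'a': at 11 (fail-walked)
pos 4 'c': at 6 (fail-walked)
pos 5 'a': at 11 (fail-walked)
pos 6 'c': at 6 (fail-walked)
pos 7 'c': at 7  ** P3@[6:7]
pos 8 'a': at 8
pos 9 'c': at 9
pos 10 'a': at 10  ** P1@[6:10]
pos 11 'a': at 11 (fail-walked)
pos 12 'a': at 11 (fail-walked)
pos 13 'a': at 11 (fail-walked)
pos 14 'b': at 12  ** P2@[13:14]
pos 15 'a': at 2 (fail-walked)
pos 16 'b': at 3  ** P2@[15:16]
pos 17 'b': at 1 (fail-walked)
pos 18 'a': at 2
pos 19 'b': at 3  ** P2@[18:19]
pos 20 'c': at 4
pos 21 'c': at 5  ** P0@[17:21],P3@[20:21]
pos 22 'b': at 1 (fail-walked)
pos 23 'b': at 1 (fail-walked)
pos 24 'c': at 6 (fail-walked)
pos 25 'c': at 7  ** P3@[24:25]
pos 26 'b': at 1 (fail-walked)
pos 27 'a': at 2
pos 28 'b': at 3  ** P2@[27:28]
pos 29 'c': at 4
pos 30 'c': at 5  ** P0@[26:30],P3@[29:30]
pos 31 'b': at 1 (fail-walked)
pos 32 'c': at 6 (fail-walked)
pos 33 'c': at 7  ** P3@[32:33]
pos 34 'a': at 8
pos 35 'c': at 9
pos 36 'a': at 10  ** P1@[32:36]
pos 37 'b': at 12 (fail-walked)  ** P2@[36:37]
pos 38 'a': at 2 (fail-walked)
pos 39 'a': at 11 (fail-walked)
pos 40 'b': at 12  ** P2@[39:40]
pos 41 'b': at 1 (fail-walked)
pos 42 'a': at 2
pos 43 'b': at 3  ** P2@[42:43]
pos 44 'a': at 2 (fail-walked)
pos 45 'a': at 11 (fail-walked)
pos 46 'b': at 12  ** P2@[45:46]
pos 47 'a': at 2 (fail-walked)
pos 48 'a': at 11 (fail-walked)
pos 49 'b': at 12  ** P2@[48:49]
pos 50 'b': at 1 (fail-walked)
pos 51 'c': at 6 (fail-walked)
pos 52 'c': at 7  ** P3@[51:52]
pos 53 'a': at 8
pos 54 'c': at 9
pos 55 'a': at 10  ** P1@[51:55]
pos 56 'b': at 12 (fail-walked)  ** P2@[55:56]
pos 57 'a': at 2 (fail-walked)
pos 58 'b': at 3  ** P2@[57:58]
pos 59 'c': at 4
pos 60 'c': at 5  ** P0@[56:60],P3@[59:60]
pos 61 'c': at 7 (fail-walked)  ** P3@[60:61]
pos 62 'a': at 8
pos 63 'b': at 12 (fail-walked)  ** P2@[62:63]
pos 64 'b': at 1 (fail-walked)

Result: [[1,2],[7,3],[10,1],[14,2],[16,2],[19,2],[21,0],[21,3],[25,3],[28,2],[30,0],[30,3],[33,3],[36,1],[37,2],[40,2],[43,2],[46,2],[49,2],[52,3],[55,1],[56,2],[58,2],[60,0],[60,3],[61,3],[63,2]]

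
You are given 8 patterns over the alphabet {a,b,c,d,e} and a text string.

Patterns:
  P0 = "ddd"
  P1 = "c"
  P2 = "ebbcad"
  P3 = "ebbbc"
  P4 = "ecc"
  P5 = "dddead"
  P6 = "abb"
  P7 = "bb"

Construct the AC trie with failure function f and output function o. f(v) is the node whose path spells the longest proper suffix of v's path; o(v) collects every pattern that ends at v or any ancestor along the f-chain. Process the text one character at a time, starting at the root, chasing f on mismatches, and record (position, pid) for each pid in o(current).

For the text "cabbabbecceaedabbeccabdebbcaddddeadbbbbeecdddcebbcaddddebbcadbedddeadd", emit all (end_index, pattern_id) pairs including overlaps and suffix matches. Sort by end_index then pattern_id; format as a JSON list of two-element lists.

Construct AC machine:
Trie nodes:
  n0 'ε': a→18 b→21 c→4 d→1 e→5
  n1 'd': d→2
  n2 'dd': d→3
  n3 'ddd': e→15  [P0 ends]
  n4 'c': ·  [P1 ends]
  n5 'e': b→6 c→13
  n6 'eb': b→7
  n7 'ebb': b→11 c→8
  n8 'ebbc': a→9
  n9 'ebbca': d→10
  n10 'ebbcad': ·  [P2 ends]
  n11 'ebbb': c→12
  n12 'ebbbc': ·  [P3 ends]
  n13 'ec': c→14
  n14 'ecc': ·  [P4 ends]
  n15 'ddde': a→16
  n16 'dddea': d→17
  n17 'dddead': ·  [P5 ends]
  n18 'a': b→19
  n19 'ab': b→20
  n20 'abb': ·  [P6 ends]
  n21 'b': b→22
  n22 'bb': ·  [P7 ends]

Failure links (BFS by depth):
  fail(1) 'd': from fail(0)=0 chase 'd': 0 ⇒ 0;  out=∅∪out(0)=∅
  fail(4) 'c': from fail(0)=0 chase 'c': 0 ⇒ 0;  out={1}∪out(0)={1}
  fail(5) 'e': from fail(0)=0 chase 'e': 0 ⇒ 0;  out=∅∪out(0)=∅
  fail(18) 'a': from fail(0)=0 chase 'a': 0 ⇒ 0;  out=∅∪out(0)=∅
  fail(21) 'b': from fail(0)=0 chase 'b': 0 ⇒ 0;  out=∅∪out(0)=∅
  fail(2) 'dd': from fail(1)=0 chase 'd': 0 ⇒ 1;  out=∅∪out(1)=∅
  fail(6) 'eb': from fail(5)=0 chase 'b': 0 ⇒ 21;  out=∅∪out(21)=∅
  fail(13) 'ec': from fail(5)=0 chase 'c': 0 ⇒ 4;  out=∅∪out(4)={1}
  fail(19) 'ab': from fail(18)=0 chase 'b': 0 ⇒ 21;  out=∅∪out(21)=∅
  fail(22) 'bb': from fail(21)=0 chase 'b': 0 ⇒ 21;  out={7}∪out(21)={7}
  fail(3) 'ddd': from fail(2)=1 chase 'd': 1 ⇒ 2;  out={0}∪out(2)={0}
  fail(7) 'ebb': from fail(6)=21 chase 'b': 21 ⇒ 22;  out=∅∪out(22)={7}
  fail(14) 'ecc': from fail(13)=4 chase 'c': 4→0 ⇒ 4;  out={4}∪out(4)={1,4}
  fail(20) 'abb': from fail(19)=21 chase 'b': 21 ⇒ 22;  out={6}∪out(22)={6,7}
  fail(8) 'ebbc': from fail(7)=22 chase 'c': 22→21→0 ⇒ 4;  out=∅∪out(4)={1}
  fail(11) 'ebbb': from fail(7)=22 chase 'b': 22→21 ⇒ 22;  out=∅∪out(22)={7}
  fail(15) 'ddde': from fail(3)=2 chase 'e': 2→1→0 ⇒ 5;  out=∅∪out(5)=∅
  fail(9) 'ebbca': from fail(8)=4 chase 'a': 4→0 ⇒ 18;  out=∅∪out(18)=∅
  fail(12) 'ebbbc': from fail(11)=22 chase 'c': 22→21→0 ⇒ 4;  out={3}∪out(4)={1,3}
  fail(16) 'dddea': from fail(15)=5 chase 'a': 5→0 ⇒ 18;  out=∅∪out(18)=∅
  fail(10) 'ebbcad': from fail(9)=18 chase 'd': 18→0 ⇒ 1;  out={2}∪out(1)={2}
  fail(17) 'dddead': from fail(16)=18 chase 'd': 18→0 ⇒ 1;  out={5}∪out(1)={5}

Text stream:
[0] read 'c'  n0⇒n4  → match P1@[0:0]
[1] read 'a'  n4⇒n18 (via fail)
[2] read 'b'  n18⇒n19
[3] read 'b'  n19⇒n20  → match P6@[1:3],P7@[2:3]
[4] read 'a'  n20⇒n18 (via fail)
[5] read 'b'  n18⇒n19
[6] read 'b'  n19⇒n20  → match P6@[4:6],P7@[5:6]
[7] read 'e'  n20⇒n5 (via fail)
[8] read 'c'  n5⇒n13  → match P1@[8:8]
[9] read 'c'  n13⇒n14  → match P1@[9:9],P4@[7:9]
[10] read 'e'  n14⇒n5 (via fail)
[11] read 'a'  n5⇒n18 (via fail)
[12] read 'e'  n18⇒n5 (via fail)
[13] read 'd'  n5⇒n1 (via fail)
[14] read 'a'  n1⇒n18 (via fail)
[15] read 'b'  n18⇒n19
[16] read 'b'  n19⇒n20  → match P6@[14:16],P7@[15:16]
[17] read 'e'  n20⇒n5 (via fail)
[18] read 'c'  n5⇒n13  → match P1@[18:18]
[19] read 'c'  n13⇒n14  → match P1@[19:19],P4@[17:19]
[20] read 'a'  n14⇒n18 (via fail)
[21] read 'b'  n18⇒n19
[22] read 'd'  n19⇒n1 (via fail)
[23] read 'e'  n1⇒n5 (via fail)
[24] read 'b'  n5⇒n6
[25] read 'b'  n6⇒n7  → match P7@[24:25]
[26] read 'c'  n7⇒n8  → match P1@[26:26]
[27] read 'a'  n8⇒n9
[28] read 'd'  n9⇒n10  → match P2@[23:28]
[29] read 'd'  n10⇒n2 (via fail)
[30] read 'd'  n2⇒n3  → match P0@[28:30]
[31] read 'd'  n3⇒n3 (via fail)  → match P0@[29:31]
[32] read 'e'  n3⇒n15
[33] read 'a'  n15⇒n16
[34] read 'd'  n16⇒n17  → match P5@[29:34]
[35] read 'b'  n17⇒n21 (via fail)
[36] read 'b'  n21⇒n22  → match P7@[35:36]
[37] read 'b'  n22⇒n22 (via fail)  → match P7@[36:37]
[38] read 'b'  n22⇒n22 (via fail)  → match P7@[37:38]
[39] read 'e'  n22⇒n5 (via fail)
[40] read 'e'  n5⇒n5 (via fail)
[41] read 'c'  n5⇒n13  → match P1@[41:41]
[42] read 'd'  n13⇒n1 (via fail)
[43] read 'd'  n1⇒n2
[44] read 'd'  n2⇒n3  → match P0@[42:44]
[45] read 'c'  n3⇒n4 (via fail)  → match P1@[45:45]
[46] read 'e'  n4⇒n5 (via fail)
[47] read 'b'  n5⇒n6
[48] read 'b'  n6⇒n7  → match P7@[47:48]
[49] read 'c'  n7⇒n8  → match P1@[49:49]
[50] read 'a'  n8⇒n9
[51] read 'd'  n9⇒n10  → match P2@[46:51]
[52] read 'd'  n10⇒n2 (via fail)
[53] read 'd'  n2⇒n3  → match P0@[51:53]
[54] read 'd'  n3⇒n3 (via fail)  → match P0@[52:54]
[55] read 'e'  n3⇒n15
[56] read 'b'  n15⇒n6 (via fail)
[57] read 'b'  n6⇒n7  → match P7@[56:57]
[58] read 'c'  n7⇒n8  → match P1@[58:58]
[59] read 'a'  n8⇒n9
[60] read 'd'  n9⇒n10  → match P2@[55:60]
[61] read 'b'  n10⇒n21 (via fail)
[62] read 'e'  n21⇒n5 (via fail)
[63] read 'd'  n5⇒n1 (via fail)
[64] read 'd'  n1⇒n2
[65] read 'd'  n2⇒n3  → match P0@[63:65]
[66] read 'e'  n3⇒n15
[67] read 'a'  n15⇒n16
[68] read 'd'  n16⇒n17  → match P5@[63:68]
[69] read 'd'  n17⇒n2 (via fail)

Result: [[0,1],[3,6],[3,7],[6,6],[6,7],[8,1],[9,1],[9,4],[16,6],[16,7],[18,1],[19,1],[19,4],[25,7],[26,1],[28,2],[30,0],[31,0],[34,5],[36,7],[37,7],[38,7],[41,1],[44,0],[45,1],[48,7],[49,1],[51,2],[53,0],[54,0],[57,7],[58,1],[60,2],[65,0],[68,5]]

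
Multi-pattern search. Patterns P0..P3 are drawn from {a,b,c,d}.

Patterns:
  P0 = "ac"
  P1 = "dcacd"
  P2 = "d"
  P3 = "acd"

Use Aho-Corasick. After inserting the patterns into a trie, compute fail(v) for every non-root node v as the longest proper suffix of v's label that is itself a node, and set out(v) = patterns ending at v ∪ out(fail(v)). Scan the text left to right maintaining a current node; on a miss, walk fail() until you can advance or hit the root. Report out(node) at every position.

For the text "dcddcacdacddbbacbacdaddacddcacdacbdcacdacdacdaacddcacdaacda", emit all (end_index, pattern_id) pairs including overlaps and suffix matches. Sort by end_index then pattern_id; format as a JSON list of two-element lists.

Build automaton:
Trie (insert patterns):
  n0 'ε': a→1 d→3
  n1 'a': c→2
  n2 'ac': d→8  ←P0
  n3 'd': c→4  ←P2
  n4 'dc': a→5
  n5 'dca': c→6
  n6 'dcac': d→7
  n7 'dcacd': ·  ←P1
  n8 'acd': ·  ←P3

BFS fail/out derivation:
  n1('a'): parent n0 fail=0; on 'a' 0 → fail=0;  out ∅∪∅=∅
  n3('d'): parent n0 fail=0; on 'd' 0 → fail=0;  out {2}∪∅={2}
  n2('ac'): parent n1 fail=0; on 'c' 0 → fail=0;  out {0}∪∅={0}
  n4('dc'): parent n3 fail=0; on 'c' 0 → fail=0;  out ∅∪∅=∅
  n5('dca'): parent n4 fail=0; on 'a' 0 → fail=1;  out ∅∪∅=∅
  n8('acd'): parent n2 fail=0; on 'd' 0 → fail=3;  out {3}∪{2}={2,3}
  n6('dcac'): parent n5 fail=1; on 'c' 1 → fail=2;  out ∅∪{0}={0}
  n7('dcacd'): parent n6 fail=2; on 'd' 2 → fail=8;  out {1}∪{2,3}={1,2,3}

Scan:
pos 0 'd': at 3  emit P2@[0:0]
pos 1 'c': at 4
pos 2 'd': at 3 ·f  emit P2@[2:2]
pos 3 'd': at 3 ·f  emit P2@[3:3]
pos 4 'c': at 4
pos 5 'a': at 5
pos 6 'c': at 6  emit P0@[5:6]
pos 7 'd': at 7  emit P1@[3:7],P2@[7:7],P3@[5:7]
pos 8 'a': at 1 ·f
pos 9 'c': at 2  emit P0@[8:9]
pos 10 'd': at 8  emit P2@[10:10],P3@[8:10]
pos 11 'd': at 3 ·f  emit P2@[11:11]
pos 12 'b': at 0 ·f
pos 13 'b': at 0
pos 14 'a': at 1
pos 15 'c': at 2  emit P0@[14:15]
pos 16 'b': at 0 ·f
pos 17 'a': at 1
pos 18 'c': at 2  emit P0@[17:18]
pos 19 'd': at 8  emit P2@[19:19],P3@[17:19]
pos 20 'a': at 1 ·f
pos 21 'd': at 3 ·f  emit P2@[21:21]
pos 22 'd': at 3 ·f  emit P2@[22:22]
pos 23 'a': at 1 ·f
pos 24 'c': at 2  emit P0@[23:24]
pos 25 'd': at 8  emit P2@[25:25],P3@[23:25]
pos 26 'd': at 3 ·f  emit P2@[26:26]
pos 27 'c': at 4
pos 28 'a': at 5
pos 29 'c': at 6  emit P0@[28:29]
pos 30 'd': at 7  emit P1@[26:30],P2@[30:30],P3@[28:30]
pos 31 'a': at 1 ·f
pos 32 'c': at 2  emit P0@[31:32]
pos 33 'b': at 0 ·f
pos 34 'd': at 3  emit P2@[34:34]
pos 35 'c': at 4
pos 36 'a': at 5
pos 37 'c': at 6  emit P0@[36:37]
pos 38 'd': at 7  emit P1@[34:38],P2@[38:38],P3@[36:38]
pos 39 'a': at 1 ·f
pos 40 'c': at 2  emit P0@[39:40]
pos 41 'd': at 8  emit P2@[41:41],P3@[39:41]
pos 42 'a': at 1 ·f
pos 43 'c': at 2  emit P0@[42:43]
pos 44 'd': at 8  emit P2@[44:44],P3@[42:44]
pos 45 'a': at 1 ·f
pos 46 'a': at 1 ·f
pos 47 'c': at 2  emit P0@[46:47]
pos 48 'd': at 8  emit P2@[48:48],P3@[46:48]
pos 49 'd': at 3 ·f  emit P2@[49:49]
pos 50 'c': at 4
pos 51 'a': at 5
pos 52 'c': at 6  emit P0@[51:52]
pos 53 'd': at 7  emit P1@[49:53],P2@[53:53],P3@[51:53]
pos 54 'a': at 1 ·f
pos 55 'a': at 1 ·f
pos 56 'c': at 2  emit P0@[55:56]
pos 57 'd': at 8  emit P2@[57:57],P3@[55:57]
pos 58 'a': at 1 ·f

All matches (sorted): [[0,2],[2,2],[3,2],[6,0],[7,1],[7,2],[7,3],[9,0],[10,2],[10,3],[11,2],[15,0],[18,0],[19,2],[19,3],[21,2],[22,2],[24,0],[25,2],[25,3],[26,2],[29,0],[30,1],[30,2],[30,3],[32,0],[34,2],[37,0],[38,1],[38,2],[38,3],[40,0],[41,2],[41,3],[43,0],[44,2],[44,3],[47,0],[48,2],[48,3],[49,2],[52,0],[53,1],[53,2],[53,3],[56,0],[57,2],[57,3]]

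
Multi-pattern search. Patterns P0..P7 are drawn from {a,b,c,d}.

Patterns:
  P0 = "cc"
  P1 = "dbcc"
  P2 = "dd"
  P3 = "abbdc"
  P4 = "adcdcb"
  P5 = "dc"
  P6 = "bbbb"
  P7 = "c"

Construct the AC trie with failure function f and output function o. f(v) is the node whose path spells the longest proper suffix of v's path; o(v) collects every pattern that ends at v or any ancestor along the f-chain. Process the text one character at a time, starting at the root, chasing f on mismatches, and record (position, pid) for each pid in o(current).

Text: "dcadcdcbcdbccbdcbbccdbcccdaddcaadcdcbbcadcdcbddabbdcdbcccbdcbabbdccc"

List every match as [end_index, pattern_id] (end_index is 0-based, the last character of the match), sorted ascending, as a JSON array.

Build automaton:
Trie (insert patterns):
  n0 'ε': a→8 b→19 c→1 d→3
  n1 'c': c→2  ←P7
  n2 'cc': ·  ←P0
  n3 'd': b→4 c→18 d→7
  n4 'db': c→5
  n5 'dbc': c→6
  n6 'dbcc': ·  ←P1
  n7 'dd': ·  ←P2
  n8 'a': b→9 d→13
  n9 'ab': b→10
  n10 'abb': d→11
  n11 'abbd': c→12
  n12 'abbdc': ·  ←P3
  n13 'ad': c→14
  n14 'adc': d→15
  n15 'adcd': c→16
  n16 'adcdc': b→17
  n17 'adcdcb': ·  ←P4
  n18 'dc': ·  ←P5
  n19 'b': b→20
  n20 'bb': b→21
  n21 'bbb': b→22
  n22 'bbbb': ·  ←P6

Failure links (BFS by depth):
  n1('c'): parent n0 fail=0; on 'c' 0 → fail=0;  out {7}∪∅={7}
  n3('d'): parent n0 fail=0; on 'd' 0 → fail=0;  out ∅∪∅=∅
  n8('a'): parent n0 fail=0; on 'a' 0 → fail=0;  out ∅∪∅=∅
  n19('b'): parent n0 fail=0; on 'b' 0 → fail=0;  out ∅∪∅=∅
  n2('cc'): parent n1 fail=0; on 'c' 0 → fail=1;  out {0}∪{7}={0,7}
  n4('db'): parent n3 fail=0; on 'b' 0 → fail=19;  out ∅∪∅=∅
  n7('dd'): parent n3 fail=0; on 'd' 0 → fail=3;  out {2}∪∅={2}
  n9('ab'): parent n8 fail=0; on 'b' 0 → fail=19;  out ∅∪∅=∅
  n13('ad'): parent n8 fail=0; on 'd' 0 → fail=3;  out ∅∪∅=∅
  n18('dc'): parent n3 fail=0; on 'c' 0 → fail=1;  out {5}∪{7}={5,7}
  n20('bb'): parent n19 fail=0; on 'b' 0 → fail=19;  out ∅∪∅=∅
  n5('dbc'): parent n4 fail=19; on 'c' 19→0 → fail=1;  out ∅∪{7}={7}
  n10('abb'): parent n9 fail=19; on 'b' 19 → fail=20;  out ∅∪∅=∅
  n14('adc'): parent n13 fail=3; on 'c' 3 → fail=18;  out ∅∪{5,7}={5,7}
  n21('bbb'): parent n20 fail=19; on 'b' 19 → fail=20;  out ∅∪∅=∅
  n6('dbcc'): parent n5 fail=1; on 'c' 1 → fail=2;  out {1}∪{0,7}={0,1,7}
  n11('abbd'): parent n10 fail=20; on 'd' 20→19→0 → fail=3;  out ∅∪∅=∅
  n15('adcd'): parent n14 fail=18; on 'd' 18→1→0 → fail=3;  out ∅∪∅=∅
  n22('bbbb'): parent n21 fail=20; on 'b' 20 → fail=21;  out {6}∪∅={6}
  n12('abbdc'): parent n11 fail=3; on 'c' 3 → fail=18;  out {3}∪{5,7}={3,5,7}
  n16('adcdc'): parent n15 fail=3; on 'c' 3 → fail=18;  out ∅∪{5,7}={5,7}
  n17('adcdcb'): parent n16 fail=18; on 'b' 18→1→0 → fail=19;  out {4}∪∅={4}

Text stream:
[0] read 'd'  n0⇒n3
[1] read 'c'  n3⇒n18  emit P5@[0:1],P7@[1:1]
[2] read 'a'  n18⇒n8 ·f
[3] read 'd'  n8⇒n13
[4] read 'c'  n13⇒n14  emit P5@[3:4],P7@[4:4]
[5] read 'd'  n14⇒n15
[6] read 'c'  n15⇒n16  emit P5@[5:6],P7@[6:6]
[7] read 'b'  n16⇒n17  emit P4@[2:7]
[8] read 'c'  n17⇒n1 ·f  emit P7@[8:8]
[9] read 'd'  n1⇒n3 ·f
[10] read 'b'  n3⇒n4
[11] read 'c'  n4⇒n5  emit P7@[11:11]
[12] read 'c'  n5⇒n6  emit P0@[11:12],P1@[9:12],P7@[12:12]
[13] read 'b'  n6⇒n19 ·f
[14] read 'd'  n19⇒n3 ·f
[15] read 'c'  n3⇒n18  emit P5@[14:15],P7@[15:15]
[16] read 'b'  n18⇒n19 ·f
[17] read 'b'  n19⇒n20
[18] read 'c'  n20⇒n1 ·f  emit P7@[18:18]
[19] read 'c'  n1⇒n2  emit P0@[18:19],P7@[19:19]
[20] read 'd'  n2⇒n3 ·f
[21] read 'b'  n3⇒n4
[22] read 'c'  n4⇒n5  emit P7@[22:22]
[23] read 'c'  n5⇒n6  emit P0@[22:23],P1@[20:23],P7@[23:23]
[24] read 'c'  n6⇒n2 ·f  emit P0@[23:24],P7@[24:24]
[25] read 'd'  n2⇒n3 ·f
[26] read 'a'  n3⇒n8 ·f
[27] read 'd'  n8⇒n13
[28] read 'd'  n13⇒n7 ·f  emit P2@[27:28]
[29] read 'c'  n7⇒n18 ·f  emit P5@[28:29],P7@[29:29]
[30] read 'a'  n18⇒n8 ·f
[31] read 'a'  n8⇒n8 ·f
[32] read 'd'  n8⇒n13
[33] read 'c'  n13⇒n14  emit P5@[32:33],P7@[33:33]
[34] read 'd'  n14⇒n15
[35] read 'c'  n15⇒n16  emit P5@[34:35],P7@[35:35]
[36] read 'b'  n16⇒n17  emit P4@[31:36]
[37] read 'b'  n17⇒n20 ·f
[38] read 'c'  n20⇒n1 ·f  emit P7@[38:38]
[39] read 'a'  n1⇒n8 ·f
[40] read 'd'  n8⇒n13
[41] read 'c'  n13⇒n14  emit P5@[40:41],P7@[41:41]
[42] read 'd'  n14⇒n15
[43] read 'c'  n15⇒n16  emit P5@[42:43],P7@[43:43]
[44] read 'b'  n16⇒n17  emit P4@[39:44]
[45] read 'd'  n17⇒n3 ·f
[46] read 'd'  n3⇒n7  emit P2@[45:46]
[47] read 'a'  n7⇒n8 ·f
[48] read 'b'  n8⇒n9
[49] read 'b'  n9⇒n10
[50] read 'd'  n10⇒n11
[51] read 'c'  n11⇒n12  emit P3@[47:51],P5@[50:51],P7@[51:51]
[52] read 'd'  n12⇒n3 ·f
[53] read 'b'  n3⇒n4
[54] read 'c'  n4⇒n5  emit P7@[54:54]
[55] read 'c'  n5⇒n6  emit P0@[54:55],P1@[52:55],P7@[55:55]
[56] read 'c'  n6⇒n2 ·f  emit P0@[55:56],P7@[56:56]
[57] read 'b'  n2⇒n19 ·f
[58] read 'd'  n19⇒n3 ·f
[59] read 'c'  n3⇒n18  emit P5@[58:59],P7@[59:59]
[60] read 'b'  n18⇒n19 ·f
[61] read 'a'  n19⇒n8 ·f
[62] read 'b'  n8⇒n9
[63] read 'b'  n9⇒n10
[64] read 'd'  n10⇒n11
[65] read 'c'  n11⇒n12  emit P3@[61:65],P5@[64:65],P7@[65:65]
[66] read 'c'  n12⇒n2 ·f  emit P0@[65:66],P7@[66:66]
[67] read 'c'  n2⇒n2 ·f  emit P0@[66:67],P7@[67:67]

All matches (sorted): [[1,5],[1,7],[4,5],[4,7],[6,5],[6,7],[7,4],[8,7],[11,7],[12,0],[12,1],[12,7],[15,5],[15,7],[18,7],[19,0],[19,7],[22,7],[23,0],[23,1],[23,7],[24,0],[24,7],[28,2],[29,5],[29,7],[33,5],[33,7],[35,5],[35,7],[36,4],[38,7],[41,5],[41,7],[43,5],[43,7],[44,4],[46,2],[51,3],[51,5],[51,7],[54,7],[55,0],[55,1],[55,7],[56,0],[56,7],[59,5],[59,7],[65,3],[65,5],[65,7],[66,0],[66,7],[67,0],[67,7]]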